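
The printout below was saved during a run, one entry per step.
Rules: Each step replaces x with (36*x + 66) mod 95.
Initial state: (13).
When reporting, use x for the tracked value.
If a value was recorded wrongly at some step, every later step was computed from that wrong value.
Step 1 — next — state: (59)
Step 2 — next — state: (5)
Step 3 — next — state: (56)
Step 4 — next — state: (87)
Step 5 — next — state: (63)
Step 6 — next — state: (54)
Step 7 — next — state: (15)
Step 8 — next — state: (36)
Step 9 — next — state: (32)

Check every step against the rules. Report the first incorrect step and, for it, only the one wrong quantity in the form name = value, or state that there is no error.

no error

Recomputing the run from the initial state:
step 1: x = 59
step 2: x = 5
step 3: x = 56
step 4: x = 87
step 5: x = 63
step 6: x = 54
step 7: x = 15
step 8: x = 36
step 9: x = 32
This matches the printout at every step.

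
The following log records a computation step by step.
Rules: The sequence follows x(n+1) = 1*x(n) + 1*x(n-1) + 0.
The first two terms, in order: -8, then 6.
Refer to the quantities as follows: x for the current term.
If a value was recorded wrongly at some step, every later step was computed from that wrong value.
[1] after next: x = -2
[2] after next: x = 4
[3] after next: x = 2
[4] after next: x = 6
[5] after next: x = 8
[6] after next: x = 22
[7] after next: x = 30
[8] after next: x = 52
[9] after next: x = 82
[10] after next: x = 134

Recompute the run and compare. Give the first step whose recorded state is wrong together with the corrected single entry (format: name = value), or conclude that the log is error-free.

Recomputing the run from the initial state:
step 1: x = -2
step 2: x = 4
step 3: x = 2
step 4: x = 6
step 5: x = 8
step 6: x = 14
step 7: x = 22
step 8: x = 36
step 9: x = 58
step 10: x = 94
The first disagreement with the log is at step 6, where the value should be x = 14.

step 6, x = 14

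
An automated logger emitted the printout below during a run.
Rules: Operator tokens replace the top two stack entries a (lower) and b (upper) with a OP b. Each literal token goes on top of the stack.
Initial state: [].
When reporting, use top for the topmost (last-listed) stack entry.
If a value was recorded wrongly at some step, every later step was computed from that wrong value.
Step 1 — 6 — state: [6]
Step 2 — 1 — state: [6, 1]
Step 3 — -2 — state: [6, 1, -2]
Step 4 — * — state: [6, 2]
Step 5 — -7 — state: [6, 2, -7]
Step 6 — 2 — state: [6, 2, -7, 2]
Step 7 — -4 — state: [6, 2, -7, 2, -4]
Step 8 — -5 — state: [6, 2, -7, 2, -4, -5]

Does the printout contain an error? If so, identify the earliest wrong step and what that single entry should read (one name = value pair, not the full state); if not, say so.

step 4, top = -2

Recomputing the run from the initial state:
step 1: [6]
step 2: [6, 1]
step 3: [6, 1, -2]
step 4: [6, -2]
step 5: [6, -2, -7]
step 6: [6, -2, -7, 2]
step 7: [6, -2, -7, 2, -4]
step 8: [6, -2, -7, 2, -4, -5]
The first disagreement with the printout is at step 4, where the value should be top = -2.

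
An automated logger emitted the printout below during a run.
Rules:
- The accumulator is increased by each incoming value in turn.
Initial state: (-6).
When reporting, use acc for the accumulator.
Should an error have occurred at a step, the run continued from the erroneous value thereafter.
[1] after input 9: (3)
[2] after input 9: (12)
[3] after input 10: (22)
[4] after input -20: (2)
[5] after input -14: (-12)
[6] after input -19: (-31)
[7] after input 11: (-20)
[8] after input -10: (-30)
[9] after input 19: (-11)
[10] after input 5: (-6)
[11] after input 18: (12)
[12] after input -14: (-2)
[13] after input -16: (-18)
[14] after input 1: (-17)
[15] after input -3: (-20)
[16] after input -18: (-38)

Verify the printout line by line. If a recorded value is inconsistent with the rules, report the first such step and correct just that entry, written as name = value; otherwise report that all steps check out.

Step 1: acc = -6 + 9 = 3 — exactly as logged.
Step 2: acc = 3 + 9 = 12 — same as recorded.
Step 3: acc = 12 + 10 = 22 — agrees with the printout.
Step 4: acc = 22 + -20 = 2 — exactly as logged.
Step 5: acc = 2 + -14 = -12 — agrees with the printout.
Step 6: acc = -12 + -19 = -31 — verified.
Step 7: acc = -31 + 11 = -20 — matches.
Step 8: acc = -20 + -10 = -30 — checks out.
Step 9: acc = -30 + 19 = -11 — matches.
Step 10: acc = -11 + 5 = -6 — same as recorded.
Step 11: acc = -6 + 18 = 12 — checks out.
Step 12: acc = 12 + -14 = -2 — confirmed correct.
Step 13: acc = -2 + -16 = -18 — checks out.
Step 14: acc = -18 + 1 = -17 — exactly as logged.
Step 15: acc = -17 + -3 = -20 — confirmed correct.
Step 16: acc = -20 + -18 = -38 — checks out.
Each recorded entry agrees with the recomputation.

no error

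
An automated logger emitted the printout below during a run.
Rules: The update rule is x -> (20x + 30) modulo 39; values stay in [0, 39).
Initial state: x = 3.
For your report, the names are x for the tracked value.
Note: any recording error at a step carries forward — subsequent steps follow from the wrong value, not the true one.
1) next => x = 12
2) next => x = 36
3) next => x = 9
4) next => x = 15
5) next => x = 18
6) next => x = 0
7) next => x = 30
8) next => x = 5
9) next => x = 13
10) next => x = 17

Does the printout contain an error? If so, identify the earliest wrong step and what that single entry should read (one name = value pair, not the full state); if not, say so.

Step 1: x = (20*3 + 30) mod 39 = 12 — exactly as logged.
Step 2: x = (20*12 + 30) mod 39 = 36 — checks out.
Step 3: x = (20*36 + 30) mod 39 = 9 — verified.
Step 4: x = (20*9 + 30) mod 39 = 15 — verified.
Step 5: x = (20*15 + 30) mod 39 = 18 — agrees with the printout.
Step 6: x = (20*18 + 30) mod 39 = 0 — consistent with the printout.
Step 7: x = (20*0 + 30) mod 39 = 30 — in agreement.
Step 8: x = (20*30 + 30) mod 39 = 6 — the printout has a different value.
First deviation found at step 8; the corrected entry is x = 6.

step 8, x = 6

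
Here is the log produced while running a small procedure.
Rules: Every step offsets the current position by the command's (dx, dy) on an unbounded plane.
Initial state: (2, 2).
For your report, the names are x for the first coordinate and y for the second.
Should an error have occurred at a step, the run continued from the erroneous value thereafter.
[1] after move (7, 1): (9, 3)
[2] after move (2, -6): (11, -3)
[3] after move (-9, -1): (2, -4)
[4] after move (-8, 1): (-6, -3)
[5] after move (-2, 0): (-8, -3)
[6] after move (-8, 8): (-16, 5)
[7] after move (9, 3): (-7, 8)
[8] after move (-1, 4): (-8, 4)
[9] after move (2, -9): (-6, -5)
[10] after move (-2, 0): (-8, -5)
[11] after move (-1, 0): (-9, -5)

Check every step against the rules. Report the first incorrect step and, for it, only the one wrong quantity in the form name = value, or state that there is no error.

step 8, y = 12

Recomputing the run from the initial state:
step 1: x = 9, y = 3
step 2: x = 11, y = -3
step 3: x = 2, y = -4
step 4: x = -6, y = -3
step 5: x = -8, y = -3
step 6: x = -16, y = 5
step 7: x = -7, y = 8
step 8: x = -8, y = 12
step 9: x = -6, y = 3
step 10: x = -8, y = 3
step 11: x = -9, y = 3
The first disagreement with the log is at step 8, where the value should be y = 12.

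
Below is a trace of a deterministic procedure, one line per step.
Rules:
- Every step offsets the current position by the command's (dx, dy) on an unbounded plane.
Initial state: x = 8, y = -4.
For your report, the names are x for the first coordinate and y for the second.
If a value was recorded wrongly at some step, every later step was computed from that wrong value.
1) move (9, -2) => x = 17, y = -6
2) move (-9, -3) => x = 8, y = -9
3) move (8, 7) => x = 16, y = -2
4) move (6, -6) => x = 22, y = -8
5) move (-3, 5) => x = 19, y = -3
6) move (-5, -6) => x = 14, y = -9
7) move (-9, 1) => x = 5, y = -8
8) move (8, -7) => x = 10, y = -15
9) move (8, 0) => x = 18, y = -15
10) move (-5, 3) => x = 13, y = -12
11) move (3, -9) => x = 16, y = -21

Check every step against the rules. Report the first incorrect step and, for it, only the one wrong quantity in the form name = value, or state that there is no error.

step 8, x = 13

Recomputing the run from the initial state:
step 1: x = 17, y = -6
step 2: x = 8, y = -9
step 3: x = 16, y = -2
step 4: x = 22, y = -8
step 5: x = 19, y = -3
step 6: x = 14, y = -9
step 7: x = 5, y = -8
step 8: x = 13, y = -15
step 9: x = 21, y = -15
step 10: x = 16, y = -12
step 11: x = 19, y = -21
The first disagreement with the trace is at step 8, where the value should be x = 13.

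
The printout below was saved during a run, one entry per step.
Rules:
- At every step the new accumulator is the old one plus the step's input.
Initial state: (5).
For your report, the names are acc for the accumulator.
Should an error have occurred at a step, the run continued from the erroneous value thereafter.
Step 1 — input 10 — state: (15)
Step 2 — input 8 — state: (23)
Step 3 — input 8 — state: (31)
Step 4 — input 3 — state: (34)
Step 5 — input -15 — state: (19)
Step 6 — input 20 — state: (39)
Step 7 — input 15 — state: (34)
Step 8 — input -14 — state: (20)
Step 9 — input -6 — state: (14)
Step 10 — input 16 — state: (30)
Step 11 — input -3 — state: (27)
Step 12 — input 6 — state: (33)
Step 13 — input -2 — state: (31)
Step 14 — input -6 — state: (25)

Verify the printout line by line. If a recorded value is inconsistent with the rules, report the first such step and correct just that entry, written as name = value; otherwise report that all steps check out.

Recomputing the run from the initial state:
step 1: acc = 15
step 2: acc = 23
step 3: acc = 31
step 4: acc = 34
step 5: acc = 19
step 6: acc = 39
step 7: acc = 54
step 8: acc = 40
step 9: acc = 34
step 10: acc = 50
step 11: acc = 47
step 12: acc = 53
step 13: acc = 51
step 14: acc = 45
The first disagreement with the printout is at step 7, where the value should be acc = 54.

step 7, acc = 54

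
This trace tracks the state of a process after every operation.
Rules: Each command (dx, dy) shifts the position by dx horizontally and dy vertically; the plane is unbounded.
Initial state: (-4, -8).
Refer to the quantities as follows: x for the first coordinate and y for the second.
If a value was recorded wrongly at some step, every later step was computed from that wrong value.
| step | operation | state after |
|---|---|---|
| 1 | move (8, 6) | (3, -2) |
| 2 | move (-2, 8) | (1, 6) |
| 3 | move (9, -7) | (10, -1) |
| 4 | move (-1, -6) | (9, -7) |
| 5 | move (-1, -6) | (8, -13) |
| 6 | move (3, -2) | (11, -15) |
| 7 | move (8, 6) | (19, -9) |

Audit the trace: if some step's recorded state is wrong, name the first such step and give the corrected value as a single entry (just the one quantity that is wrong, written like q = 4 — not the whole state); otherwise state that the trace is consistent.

step 1, x = 4

1. x = -4 + (8) = 4, y = -8 + (6) = -2 (this is not what the trace shows)
First incorrect step: 1; the correct value is x = 4.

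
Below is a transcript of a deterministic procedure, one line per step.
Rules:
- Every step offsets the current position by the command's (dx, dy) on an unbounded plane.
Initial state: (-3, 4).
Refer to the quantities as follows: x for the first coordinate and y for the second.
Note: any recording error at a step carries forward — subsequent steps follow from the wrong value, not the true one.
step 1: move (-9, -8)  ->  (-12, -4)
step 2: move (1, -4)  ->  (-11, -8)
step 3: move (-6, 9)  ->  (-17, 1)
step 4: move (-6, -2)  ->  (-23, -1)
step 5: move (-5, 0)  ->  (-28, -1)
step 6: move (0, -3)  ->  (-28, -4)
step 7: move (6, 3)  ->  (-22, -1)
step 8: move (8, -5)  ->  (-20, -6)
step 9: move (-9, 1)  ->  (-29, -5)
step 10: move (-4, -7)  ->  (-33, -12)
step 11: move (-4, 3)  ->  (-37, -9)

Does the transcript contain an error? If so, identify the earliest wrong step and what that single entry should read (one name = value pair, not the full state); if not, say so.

step 8, x = -14

Recomputing the run from the initial state:
step 1: x = -12, y = -4
step 2: x = -11, y = -8
step 3: x = -17, y = 1
step 4: x = -23, y = -1
step 5: x = -28, y = -1
step 6: x = -28, y = -4
step 7: x = -22, y = -1
step 8: x = -14, y = -6
step 9: x = -23, y = -5
step 10: x = -27, y = -12
step 11: x = -31, y = -9
The first disagreement with the transcript is at step 8, where the value should be x = -14.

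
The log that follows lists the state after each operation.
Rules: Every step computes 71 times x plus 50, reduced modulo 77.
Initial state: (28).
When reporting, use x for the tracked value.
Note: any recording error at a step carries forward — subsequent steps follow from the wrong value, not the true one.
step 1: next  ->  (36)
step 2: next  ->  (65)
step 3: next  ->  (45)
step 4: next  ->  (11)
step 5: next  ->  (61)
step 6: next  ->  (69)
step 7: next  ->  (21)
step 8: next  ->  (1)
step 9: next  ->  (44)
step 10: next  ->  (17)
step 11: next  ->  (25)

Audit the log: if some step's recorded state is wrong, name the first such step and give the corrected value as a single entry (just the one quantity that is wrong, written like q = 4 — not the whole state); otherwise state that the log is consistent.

no error

1. x = (71*28 + 50) mod 77 = 36 (no discrepancy)
2. x = (71*36 + 50) mod 77 = 65 (exactly as logged)
3. x = (71*65 + 50) mod 77 = 45 (checks out)
4. x = (71*45 + 50) mod 77 = 11 (checks out)
5. x = (71*11 + 50) mod 77 = 61 (verified)
6. x = (71*61 + 50) mod 77 = 69 (matches)
7. x = (71*69 + 50) mod 77 = 21 (in agreement)
8. x = (71*21 + 50) mod 77 = 1 (matches)
9. x = (71*1 + 50) mod 77 = 44 (consistent with the log)
10. x = (71*44 + 50) mod 77 = 17 (exactly as logged)
11. x = (71*17 + 50) mod 77 = 25 (agrees with the log)
Every step is consistent.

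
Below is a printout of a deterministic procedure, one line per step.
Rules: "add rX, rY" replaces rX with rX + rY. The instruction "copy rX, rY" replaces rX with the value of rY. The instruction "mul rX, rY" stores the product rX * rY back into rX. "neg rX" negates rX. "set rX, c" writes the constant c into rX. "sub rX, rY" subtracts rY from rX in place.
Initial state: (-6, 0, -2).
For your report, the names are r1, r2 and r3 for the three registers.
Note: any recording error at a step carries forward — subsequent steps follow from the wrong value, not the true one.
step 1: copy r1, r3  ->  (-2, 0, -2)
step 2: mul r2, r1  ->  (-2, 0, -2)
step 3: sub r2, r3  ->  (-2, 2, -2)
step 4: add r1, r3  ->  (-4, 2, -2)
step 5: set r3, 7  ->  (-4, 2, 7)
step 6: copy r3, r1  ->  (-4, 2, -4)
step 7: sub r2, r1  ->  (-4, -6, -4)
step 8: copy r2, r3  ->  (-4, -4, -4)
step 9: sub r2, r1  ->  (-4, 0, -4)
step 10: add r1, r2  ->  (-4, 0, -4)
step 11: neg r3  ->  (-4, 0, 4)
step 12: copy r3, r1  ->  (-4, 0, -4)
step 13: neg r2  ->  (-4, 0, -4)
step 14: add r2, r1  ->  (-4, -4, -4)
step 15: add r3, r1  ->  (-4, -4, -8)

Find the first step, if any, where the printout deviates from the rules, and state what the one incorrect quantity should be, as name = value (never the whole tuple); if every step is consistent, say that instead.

step 1: r1 = -2 -> exactly as logged
step 2: r2 = 0 * -2 = 0 -> consistent with the printout
step 3: r2 = 0 - -2 = 2 -> consistent with the printout
step 4: r1 = -2 + -2 = -4 -> verified
step 5: r3 = 7 -> same as recorded
step 6: r3 = -4 -> matches
step 7: r2 = 2 - -4 = 6 -> a discrepancy with the printout
The audit stops at step 7: the recorded entry is wrong and should be r2 = 6.

step 7, r2 = 6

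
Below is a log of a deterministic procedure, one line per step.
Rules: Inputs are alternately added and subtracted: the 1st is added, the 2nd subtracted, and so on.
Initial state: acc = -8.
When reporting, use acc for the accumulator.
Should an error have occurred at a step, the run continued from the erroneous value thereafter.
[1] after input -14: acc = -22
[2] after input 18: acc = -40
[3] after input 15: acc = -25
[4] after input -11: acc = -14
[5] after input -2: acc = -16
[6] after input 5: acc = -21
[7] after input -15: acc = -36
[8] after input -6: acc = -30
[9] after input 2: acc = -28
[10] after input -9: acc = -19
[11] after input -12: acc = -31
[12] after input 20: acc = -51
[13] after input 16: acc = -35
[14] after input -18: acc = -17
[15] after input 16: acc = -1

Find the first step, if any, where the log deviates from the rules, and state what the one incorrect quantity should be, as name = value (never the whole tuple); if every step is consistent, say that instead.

Recomputing the run from the initial state:
step 1: acc = -22
step 2: acc = -40
step 3: acc = -25
step 4: acc = -14
step 5: acc = -16
step 6: acc = -21
step 7: acc = -36
step 8: acc = -30
step 9: acc = -28
step 10: acc = -19
step 11: acc = -31
step 12: acc = -51
step 13: acc = -35
step 14: acc = -17
step 15: acc = -1
This matches the log at every step.

no error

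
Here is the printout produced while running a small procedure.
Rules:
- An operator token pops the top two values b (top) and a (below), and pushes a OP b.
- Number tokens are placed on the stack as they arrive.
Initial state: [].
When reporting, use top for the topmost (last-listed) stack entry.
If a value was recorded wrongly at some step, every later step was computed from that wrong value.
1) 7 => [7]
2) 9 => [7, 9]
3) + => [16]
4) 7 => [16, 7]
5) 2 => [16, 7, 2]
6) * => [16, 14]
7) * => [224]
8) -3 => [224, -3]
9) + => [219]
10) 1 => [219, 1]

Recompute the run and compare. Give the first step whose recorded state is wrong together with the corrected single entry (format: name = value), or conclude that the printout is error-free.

step 1: push 7: top = 7 -> same as recorded
step 2: push 9: top = 9 -> confirmed correct
step 3: 7 + 9 = 16 -> verified
step 4: push 7: top = 7 -> confirmed correct
step 5: push 2: top = 2 -> consistent with the printout
step 6: 7 * 2 = 14 -> in agreement
step 7: 16 * 14 = 224 -> exactly as logged
step 8: push -3: top = -3 -> checks out
step 9: 224 + -3 = 221 -> the printout disagrees here
The earliest wrong entry is at step 9: it should read top = 221.

step 9, top = 221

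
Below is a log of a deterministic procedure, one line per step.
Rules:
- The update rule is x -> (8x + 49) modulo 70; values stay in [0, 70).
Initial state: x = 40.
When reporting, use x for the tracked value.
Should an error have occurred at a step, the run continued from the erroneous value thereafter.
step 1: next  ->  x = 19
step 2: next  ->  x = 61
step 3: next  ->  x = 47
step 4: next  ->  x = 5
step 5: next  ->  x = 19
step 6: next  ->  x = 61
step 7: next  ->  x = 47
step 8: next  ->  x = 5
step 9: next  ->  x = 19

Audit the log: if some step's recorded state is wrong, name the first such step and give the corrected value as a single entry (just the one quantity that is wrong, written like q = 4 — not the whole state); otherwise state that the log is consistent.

Recomputing the run from the initial state:
step 1: x = 19
step 2: x = 61
step 3: x = 47
step 4: x = 5
step 5: x = 19
step 6: x = 61
step 7: x = 47
step 8: x = 5
step 9: x = 19
This matches the log at every step.

no error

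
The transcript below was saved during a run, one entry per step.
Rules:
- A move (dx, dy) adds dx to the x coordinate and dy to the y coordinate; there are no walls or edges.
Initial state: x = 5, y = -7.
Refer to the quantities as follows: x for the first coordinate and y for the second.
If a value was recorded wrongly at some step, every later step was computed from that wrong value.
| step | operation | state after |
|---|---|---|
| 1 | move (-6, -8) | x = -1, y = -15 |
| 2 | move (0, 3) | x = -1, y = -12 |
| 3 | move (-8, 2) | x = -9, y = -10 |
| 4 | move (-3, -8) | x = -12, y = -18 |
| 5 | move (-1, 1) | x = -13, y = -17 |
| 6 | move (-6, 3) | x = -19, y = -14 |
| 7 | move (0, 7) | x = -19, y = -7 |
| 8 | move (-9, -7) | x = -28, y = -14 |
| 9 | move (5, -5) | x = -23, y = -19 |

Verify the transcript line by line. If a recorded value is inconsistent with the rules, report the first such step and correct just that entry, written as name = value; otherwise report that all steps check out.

no error

Recomputing the run from the initial state:
step 1: x = -1, y = -15
step 2: x = -1, y = -12
step 3: x = -9, y = -10
step 4: x = -12, y = -18
step 5: x = -13, y = -17
step 6: x = -19, y = -14
step 7: x = -19, y = -7
step 8: x = -28, y = -14
step 9: x = -23, y = -19
This matches the transcript at every step.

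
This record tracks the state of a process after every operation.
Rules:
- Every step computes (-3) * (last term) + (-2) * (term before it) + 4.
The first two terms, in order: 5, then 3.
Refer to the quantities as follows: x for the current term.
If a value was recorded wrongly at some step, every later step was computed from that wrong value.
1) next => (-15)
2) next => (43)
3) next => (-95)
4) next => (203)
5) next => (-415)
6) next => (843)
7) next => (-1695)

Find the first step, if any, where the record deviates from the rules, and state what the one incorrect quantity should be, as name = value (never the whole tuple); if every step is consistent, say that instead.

no error

1. x = -3*(3) + (-2)*(5) + (4) = -15 (verified)
2. x = -3*(-15) + (-2)*(3) + (4) = 43 (consistent with the record)
3. x = -3*(43) + (-2)*(-15) + (4) = -95 (agrees with the record)
4. x = -3*(-95) + (-2)*(43) + (4) = 203 (same as recorded)
5. x = -3*(203) + (-2)*(-95) + (4) = -415 (consistent with the record)
6. x = -3*(-415) + (-2)*(203) + (4) = 843 (confirmed correct)
7. x = -3*(843) + (-2)*(-415) + (4) = -1695 (confirmed correct)
The whole run recomputes cleanly — no discrepancies.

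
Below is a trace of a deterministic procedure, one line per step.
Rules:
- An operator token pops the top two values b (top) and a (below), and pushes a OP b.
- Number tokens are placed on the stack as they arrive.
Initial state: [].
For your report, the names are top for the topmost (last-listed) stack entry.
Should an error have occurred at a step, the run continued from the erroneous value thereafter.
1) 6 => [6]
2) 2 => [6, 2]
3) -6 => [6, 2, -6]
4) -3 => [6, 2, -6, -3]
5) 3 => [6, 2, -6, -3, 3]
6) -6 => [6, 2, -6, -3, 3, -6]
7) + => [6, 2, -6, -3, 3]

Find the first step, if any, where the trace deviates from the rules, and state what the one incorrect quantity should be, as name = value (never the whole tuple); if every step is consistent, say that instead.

step 7, top = -3

1. push 6: top = 6 (matches)
2. push 2: top = 2 (consistent with the trace)
3. push -6: top = -6 (checks out)
4. push -3: top = -3 (confirmed correct)
5. push 3: top = 3 (in agreement)
6. push -6: top = -6 (no discrepancy)
7. 3 + -6 = -3 (first mismatch against the trace)
Conclusion: step 7 carries the first error; the entry should be top = -3.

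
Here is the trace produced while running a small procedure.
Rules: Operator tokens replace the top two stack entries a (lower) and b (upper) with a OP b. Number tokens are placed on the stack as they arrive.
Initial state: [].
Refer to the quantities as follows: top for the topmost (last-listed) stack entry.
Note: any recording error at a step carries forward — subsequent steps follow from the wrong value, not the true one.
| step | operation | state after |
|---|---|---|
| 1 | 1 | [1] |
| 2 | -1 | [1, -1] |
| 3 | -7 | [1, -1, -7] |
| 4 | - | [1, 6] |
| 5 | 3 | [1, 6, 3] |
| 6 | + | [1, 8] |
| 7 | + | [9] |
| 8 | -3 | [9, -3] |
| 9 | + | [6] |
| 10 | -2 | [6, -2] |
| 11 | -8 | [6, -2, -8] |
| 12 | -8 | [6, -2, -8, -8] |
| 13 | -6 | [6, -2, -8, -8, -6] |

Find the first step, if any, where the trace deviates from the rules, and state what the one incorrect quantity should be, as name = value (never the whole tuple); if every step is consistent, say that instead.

Recomputing the run from the initial state:
step 1: [1]
step 2: [1, -1]
step 3: [1, -1, -7]
step 4: [1, 6]
step 5: [1, 6, 3]
step 6: [1, 9]
step 7: [10]
step 8: [10, -3]
step 9: [7]
step 10: [7, -2]
step 11: [7, -2, -8]
step 12: [7, -2, -8, -8]
step 13: [7, -2, -8, -8, -6]
The first disagreement with the trace is at step 6, where the value should be top = 9.

step 6, top = 9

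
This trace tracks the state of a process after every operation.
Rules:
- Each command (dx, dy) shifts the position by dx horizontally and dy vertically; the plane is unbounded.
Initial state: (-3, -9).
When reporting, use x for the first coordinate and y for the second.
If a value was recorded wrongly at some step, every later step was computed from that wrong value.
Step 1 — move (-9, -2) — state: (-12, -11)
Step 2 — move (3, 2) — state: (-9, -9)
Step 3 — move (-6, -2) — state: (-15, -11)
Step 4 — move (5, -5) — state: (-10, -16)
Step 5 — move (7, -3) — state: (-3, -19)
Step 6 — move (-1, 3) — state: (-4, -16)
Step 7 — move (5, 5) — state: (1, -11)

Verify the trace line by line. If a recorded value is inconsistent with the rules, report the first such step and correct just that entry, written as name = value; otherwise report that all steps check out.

no error

Recomputing the run from the initial state:
step 1: x = -12, y = -11
step 2: x = -9, y = -9
step 3: x = -15, y = -11
step 4: x = -10, y = -16
step 5: x = -3, y = -19
step 6: x = -4, y = -16
step 7: x = 1, y = -11
This matches the trace at every step.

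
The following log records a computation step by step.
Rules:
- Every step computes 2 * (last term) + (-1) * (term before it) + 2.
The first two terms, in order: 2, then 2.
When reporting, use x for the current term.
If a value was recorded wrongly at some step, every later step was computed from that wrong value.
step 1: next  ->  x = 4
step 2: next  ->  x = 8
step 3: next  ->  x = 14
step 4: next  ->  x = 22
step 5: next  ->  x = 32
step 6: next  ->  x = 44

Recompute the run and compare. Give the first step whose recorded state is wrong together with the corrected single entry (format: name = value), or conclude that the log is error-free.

Recomputing the run from the initial state:
step 1: x = 4
step 2: x = 8
step 3: x = 14
step 4: x = 22
step 5: x = 32
step 6: x = 44
This matches the log at every step.

no error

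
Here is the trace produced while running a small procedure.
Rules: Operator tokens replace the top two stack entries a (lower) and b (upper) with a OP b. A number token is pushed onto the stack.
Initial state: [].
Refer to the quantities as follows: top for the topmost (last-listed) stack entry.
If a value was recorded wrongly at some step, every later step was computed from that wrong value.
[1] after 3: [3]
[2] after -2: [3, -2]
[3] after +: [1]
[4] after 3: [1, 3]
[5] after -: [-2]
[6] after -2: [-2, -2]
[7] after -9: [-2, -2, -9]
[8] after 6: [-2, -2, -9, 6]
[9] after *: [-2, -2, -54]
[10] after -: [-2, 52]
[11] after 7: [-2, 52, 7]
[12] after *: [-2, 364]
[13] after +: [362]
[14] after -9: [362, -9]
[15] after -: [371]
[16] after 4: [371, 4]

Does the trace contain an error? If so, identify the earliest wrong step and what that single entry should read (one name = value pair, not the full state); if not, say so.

Recomputing the run from the initial state:
step 1: [3]
step 2: [3, -2]
step 3: [1]
step 4: [1, 3]
step 5: [-2]
step 6: [-2, -2]
step 7: [-2, -2, -9]
step 8: [-2, -2, -9, 6]
step 9: [-2, -2, -54]
step 10: [-2, 52]
step 11: [-2, 52, 7]
step 12: [-2, 364]
step 13: [362]
step 14: [362, -9]
step 15: [371]
step 16: [371, 4]
This matches the trace at every step.

no error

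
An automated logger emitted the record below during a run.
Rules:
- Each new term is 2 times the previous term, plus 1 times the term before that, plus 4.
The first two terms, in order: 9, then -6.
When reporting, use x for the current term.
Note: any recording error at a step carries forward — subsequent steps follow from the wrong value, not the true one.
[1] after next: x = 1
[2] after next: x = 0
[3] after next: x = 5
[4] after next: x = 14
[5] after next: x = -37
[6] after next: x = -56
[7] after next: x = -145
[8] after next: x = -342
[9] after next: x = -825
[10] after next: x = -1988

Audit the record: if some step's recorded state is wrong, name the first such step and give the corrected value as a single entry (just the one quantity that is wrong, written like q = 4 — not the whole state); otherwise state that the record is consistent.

Recomputing the run from the initial state:
step 1: x = 1
step 2: x = 0
step 3: x = 5
step 4: x = 14
step 5: x = 37
step 6: x = 92
step 7: x = 225
step 8: x = 546
step 9: x = 1321
step 10: x = 3192
The first disagreement with the record is at step 5, where the value should be x = 37.

step 5, x = 37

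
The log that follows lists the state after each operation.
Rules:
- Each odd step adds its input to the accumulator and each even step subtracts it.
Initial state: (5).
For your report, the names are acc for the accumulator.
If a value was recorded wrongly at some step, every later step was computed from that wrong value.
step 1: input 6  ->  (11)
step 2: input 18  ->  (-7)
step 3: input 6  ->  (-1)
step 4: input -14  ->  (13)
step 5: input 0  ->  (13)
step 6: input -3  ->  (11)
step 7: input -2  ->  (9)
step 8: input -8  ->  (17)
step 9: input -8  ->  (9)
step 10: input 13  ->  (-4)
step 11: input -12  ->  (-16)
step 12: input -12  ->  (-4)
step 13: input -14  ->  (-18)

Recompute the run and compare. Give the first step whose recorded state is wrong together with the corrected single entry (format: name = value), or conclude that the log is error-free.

step 6, acc = 16

Step 1: acc = 5 + 6 = 11 — confirmed correct.
Step 2: acc = 11 - 18 = -7 — same as recorded.
Step 3: acc = -7 + 6 = -1 — verified.
Step 4: acc = -1 - -14 = 13 — consistent with the log.
Step 5: acc = 13 + 0 = 13 — agrees with the log.
Step 6: acc = 13 - -3 = 16 — not what was recorded.
So the first discrepancy is step 6, where the right value is acc = 16.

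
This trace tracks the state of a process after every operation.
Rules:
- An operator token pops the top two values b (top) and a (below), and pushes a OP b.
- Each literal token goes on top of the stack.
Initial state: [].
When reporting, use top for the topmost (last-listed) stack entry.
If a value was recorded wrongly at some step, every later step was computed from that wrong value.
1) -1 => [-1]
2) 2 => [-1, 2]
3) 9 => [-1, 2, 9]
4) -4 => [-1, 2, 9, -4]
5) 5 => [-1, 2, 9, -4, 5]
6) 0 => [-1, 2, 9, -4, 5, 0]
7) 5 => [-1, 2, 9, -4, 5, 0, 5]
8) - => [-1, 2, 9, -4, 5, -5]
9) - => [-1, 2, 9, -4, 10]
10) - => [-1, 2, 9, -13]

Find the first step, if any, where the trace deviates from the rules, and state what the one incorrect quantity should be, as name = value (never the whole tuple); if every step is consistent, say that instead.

step 10, top = -14

Recomputing the run from the initial state:
step 1: [-1]
step 2: [-1, 2]
step 3: [-1, 2, 9]
step 4: [-1, 2, 9, -4]
step 5: [-1, 2, 9, -4, 5]
step 6: [-1, 2, 9, -4, 5, 0]
step 7: [-1, 2, 9, -4, 5, 0, 5]
step 8: [-1, 2, 9, -4, 5, -5]
step 9: [-1, 2, 9, -4, 10]
step 10: [-1, 2, 9, -14]
The first disagreement with the trace is at step 10, where the value should be top = -14.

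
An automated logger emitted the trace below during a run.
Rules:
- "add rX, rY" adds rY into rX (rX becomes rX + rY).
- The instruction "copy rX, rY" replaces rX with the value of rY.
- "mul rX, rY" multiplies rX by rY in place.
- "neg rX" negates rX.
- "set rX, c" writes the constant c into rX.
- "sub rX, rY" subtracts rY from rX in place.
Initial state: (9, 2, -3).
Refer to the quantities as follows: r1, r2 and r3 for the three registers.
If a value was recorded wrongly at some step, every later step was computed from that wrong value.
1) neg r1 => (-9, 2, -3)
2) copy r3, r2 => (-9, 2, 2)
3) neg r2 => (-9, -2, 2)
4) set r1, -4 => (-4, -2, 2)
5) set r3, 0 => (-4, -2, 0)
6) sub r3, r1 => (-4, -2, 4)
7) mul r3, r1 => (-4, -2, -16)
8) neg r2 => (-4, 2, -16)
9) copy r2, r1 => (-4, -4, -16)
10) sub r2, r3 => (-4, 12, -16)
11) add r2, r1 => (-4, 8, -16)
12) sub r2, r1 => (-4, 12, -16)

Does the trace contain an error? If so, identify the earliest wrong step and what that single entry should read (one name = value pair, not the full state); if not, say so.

step 1: r1 = -(9) = -9 -> checks out
step 2: r3 = 2 -> checks out
step 3: r2 = -(2) = -2 -> in agreement
step 4: r1 = -4 -> exactly as logged
step 5: r3 = 0 -> no discrepancy
step 6: r3 = 0 - -4 = 4 -> checks out
step 7: r3 = 4 * -4 = -16 -> verified
step 8: r2 = -(-2) = 2 -> matches
step 9: r2 = -4 -> exactly as logged
step 10: r2 = -4 - -16 = 12 -> checks out
step 11: r2 = 12 + -4 = 8 -> consistent with the trace
step 12: r2 = 8 - -4 = 12 -> same as recorded
The recomputation confirms every line.

no error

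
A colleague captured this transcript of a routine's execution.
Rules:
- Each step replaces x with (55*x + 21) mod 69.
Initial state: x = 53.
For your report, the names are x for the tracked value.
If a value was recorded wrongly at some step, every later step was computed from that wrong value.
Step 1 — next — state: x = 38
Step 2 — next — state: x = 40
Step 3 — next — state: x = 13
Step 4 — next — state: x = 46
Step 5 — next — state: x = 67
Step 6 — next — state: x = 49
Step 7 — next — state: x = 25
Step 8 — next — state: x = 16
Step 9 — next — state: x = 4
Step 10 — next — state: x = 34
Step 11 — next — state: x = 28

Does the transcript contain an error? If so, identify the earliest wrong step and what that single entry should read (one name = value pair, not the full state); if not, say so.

Recomputing the run from the initial state:
step 1: x = 38
step 2: x = 41
step 3: x = 68
step 4: x = 35
step 5: x = 14
step 6: x = 32
step 7: x = 56
step 8: x = 65
step 9: x = 8
step 10: x = 47
step 11: x = 53
The first disagreement with the transcript is at step 2, where the value should be x = 41.

step 2, x = 41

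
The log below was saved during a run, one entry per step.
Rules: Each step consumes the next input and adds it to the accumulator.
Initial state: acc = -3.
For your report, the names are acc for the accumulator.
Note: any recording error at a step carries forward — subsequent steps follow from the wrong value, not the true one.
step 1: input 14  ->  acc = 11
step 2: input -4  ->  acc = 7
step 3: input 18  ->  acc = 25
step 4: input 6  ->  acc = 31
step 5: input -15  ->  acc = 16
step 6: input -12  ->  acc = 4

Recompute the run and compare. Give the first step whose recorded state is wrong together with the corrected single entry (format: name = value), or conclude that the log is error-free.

no error

Recomputing the run from the initial state:
step 1: acc = 11
step 2: acc = 7
step 3: acc = 25
step 4: acc = 31
step 5: acc = 16
step 6: acc = 4
This matches the log at every step.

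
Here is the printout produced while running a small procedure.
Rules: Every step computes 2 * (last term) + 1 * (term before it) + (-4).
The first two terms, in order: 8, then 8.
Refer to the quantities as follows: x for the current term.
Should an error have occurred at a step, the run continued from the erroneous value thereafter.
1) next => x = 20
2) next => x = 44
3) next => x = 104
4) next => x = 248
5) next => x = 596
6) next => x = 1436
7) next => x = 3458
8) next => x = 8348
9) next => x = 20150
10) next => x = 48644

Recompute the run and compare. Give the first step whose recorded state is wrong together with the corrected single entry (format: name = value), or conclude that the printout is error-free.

step 7, x = 3464

Step 1: x = 2*(8) + (1)*(8) + (-4) = 20 — agrees with the printout.
Step 2: x = 2*(20) + (1)*(8) + (-4) = 44 — matches.
Step 3: x = 2*(44) + (1)*(20) + (-4) = 104 — same as recorded.
Step 4: x = 2*(104) + (1)*(44) + (-4) = 248 — no discrepancy.
Step 5: x = 2*(248) + (1)*(104) + (-4) = 596 — matches.
Step 6: x = 2*(596) + (1)*(248) + (-4) = 1436 — checks out.
Step 7: x = 2*(1436) + (1)*(596) + (-4) = 3464 — not what was recorded.
The earliest wrong entry is at step 7: it should read x = 3464.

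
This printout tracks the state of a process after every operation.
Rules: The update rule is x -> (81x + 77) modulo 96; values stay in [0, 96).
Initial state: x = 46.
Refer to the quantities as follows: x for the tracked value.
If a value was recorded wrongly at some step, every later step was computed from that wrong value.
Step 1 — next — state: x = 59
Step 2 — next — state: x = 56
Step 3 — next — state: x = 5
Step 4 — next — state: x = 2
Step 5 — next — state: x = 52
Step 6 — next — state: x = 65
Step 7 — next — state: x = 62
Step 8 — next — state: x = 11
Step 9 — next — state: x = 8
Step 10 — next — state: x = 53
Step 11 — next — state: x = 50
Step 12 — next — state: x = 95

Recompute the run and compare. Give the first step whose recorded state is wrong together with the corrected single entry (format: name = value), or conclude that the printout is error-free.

Recomputing the run from the initial state:
step 1: x = 59
step 2: x = 56
step 3: x = 5
step 4: x = 2
step 5: x = 47
step 6: x = 44
step 7: x = 89
step 8: x = 86
step 9: x = 35
step 10: x = 32
step 11: x = 77
step 12: x = 74
The first disagreement with the printout is at step 5, where the value should be x = 47.

step 5, x = 47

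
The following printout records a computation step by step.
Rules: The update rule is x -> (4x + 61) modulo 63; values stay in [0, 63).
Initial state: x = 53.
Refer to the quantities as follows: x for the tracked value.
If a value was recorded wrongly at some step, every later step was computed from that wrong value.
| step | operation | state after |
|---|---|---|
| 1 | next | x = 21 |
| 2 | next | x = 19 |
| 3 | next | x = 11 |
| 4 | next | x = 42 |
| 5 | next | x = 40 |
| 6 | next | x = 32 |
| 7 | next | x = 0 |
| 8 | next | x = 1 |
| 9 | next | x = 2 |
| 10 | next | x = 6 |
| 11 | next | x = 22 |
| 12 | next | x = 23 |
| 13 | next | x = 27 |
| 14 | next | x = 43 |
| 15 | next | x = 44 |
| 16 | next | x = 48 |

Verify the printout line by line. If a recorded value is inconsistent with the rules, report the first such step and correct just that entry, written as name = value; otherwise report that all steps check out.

step 1: x = (4*53 + 61) mod 63 = 21 -> in agreement
step 2: x = (4*21 + 61) mod 63 = 19 -> agrees with the printout
step 3: x = (4*19 + 61) mod 63 = 11 -> no discrepancy
step 4: x = (4*11 + 61) mod 63 = 42 -> verified
step 5: x = (4*42 + 61) mod 63 = 40 -> same as recorded
step 6: x = (4*40 + 61) mod 63 = 32 -> verified
step 7: x = (4*32 + 61) mod 63 = 0 -> matches
step 8: x = (4*0 + 61) mod 63 = 61 -> the recorded entry deviates here
That makes step 8 the first incorrect line — x = 61 is what it should show.

step 8, x = 61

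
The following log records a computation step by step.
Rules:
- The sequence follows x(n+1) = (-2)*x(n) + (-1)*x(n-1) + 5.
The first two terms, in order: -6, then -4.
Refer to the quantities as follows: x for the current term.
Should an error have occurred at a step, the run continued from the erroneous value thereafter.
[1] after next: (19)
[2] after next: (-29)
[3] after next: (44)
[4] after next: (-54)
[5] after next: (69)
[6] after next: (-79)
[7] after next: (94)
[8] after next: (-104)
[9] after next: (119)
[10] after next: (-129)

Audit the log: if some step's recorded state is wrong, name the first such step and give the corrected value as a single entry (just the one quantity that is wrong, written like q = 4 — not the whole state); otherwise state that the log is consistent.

step 1: x = -2*(-4) + (-1)*(-6) + (5) = 19 -> no discrepancy
step 2: x = -2*(19) + (-1)*(-4) + (5) = -29 -> confirmed correct
step 3: x = -2*(-29) + (-1)*(19) + (5) = 44 -> verified
step 4: x = -2*(44) + (-1)*(-29) + (5) = -54 -> checks out
step 5: x = -2*(-54) + (-1)*(44) + (5) = 69 -> agrees with the log
step 6: x = -2*(69) + (-1)*(-54) + (5) = -79 -> verified
step 7: x = -2*(-79) + (-1)*(69) + (5) = 94 -> matches
step 8: x = -2*(94) + (-1)*(-79) + (5) = -104 -> exactly as logged
step 9: x = -2*(-104) + (-1)*(94) + (5) = 119 -> no discrepancy
step 10: x = -2*(119) + (-1)*(-104) + (5) = -129 -> no discrepancy
Nothing is out of place; the run is error-free.

no error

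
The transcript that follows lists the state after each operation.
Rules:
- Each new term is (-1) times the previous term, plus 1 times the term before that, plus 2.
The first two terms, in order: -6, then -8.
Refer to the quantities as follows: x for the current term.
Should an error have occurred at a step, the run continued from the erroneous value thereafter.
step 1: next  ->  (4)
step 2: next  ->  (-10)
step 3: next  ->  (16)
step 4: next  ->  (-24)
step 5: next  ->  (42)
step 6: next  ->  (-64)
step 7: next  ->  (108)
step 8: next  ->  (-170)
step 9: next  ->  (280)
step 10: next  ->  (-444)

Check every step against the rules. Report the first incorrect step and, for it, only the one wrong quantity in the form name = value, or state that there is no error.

step 10, x = -448

Recomputing the run from the initial state:
step 1: x = 4
step 2: x = -10
step 3: x = 16
step 4: x = -24
step 5: x = 42
step 6: x = -64
step 7: x = 108
step 8: x = -170
step 9: x = 280
step 10: x = -448
The first disagreement with the transcript is at step 10, where the value should be x = -448.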